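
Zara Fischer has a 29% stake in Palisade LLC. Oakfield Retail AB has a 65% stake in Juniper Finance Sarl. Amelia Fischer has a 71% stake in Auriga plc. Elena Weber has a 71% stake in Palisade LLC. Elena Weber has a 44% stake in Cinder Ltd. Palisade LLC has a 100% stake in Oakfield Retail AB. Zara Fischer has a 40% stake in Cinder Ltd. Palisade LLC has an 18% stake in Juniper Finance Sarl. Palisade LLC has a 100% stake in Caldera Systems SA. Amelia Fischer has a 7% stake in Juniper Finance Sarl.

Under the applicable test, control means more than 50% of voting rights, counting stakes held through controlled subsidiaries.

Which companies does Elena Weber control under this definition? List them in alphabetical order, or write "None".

Elena holds 71% of Palisade, so Elena controls Palisade.
Palisade holds 100% of Oakfield, so Elena controls Oakfield.
Palisade holds 100% of Caldera, so Elena controls Caldera.
Palisade and Oakfield together hold 18% + 65% = 83% of Juniper, so Elena controls Juniper.
No other company's threshold is met.

Caldera Systems SA, Juniper Finance Sarl, Oakfield Retail AB, Palisade LLC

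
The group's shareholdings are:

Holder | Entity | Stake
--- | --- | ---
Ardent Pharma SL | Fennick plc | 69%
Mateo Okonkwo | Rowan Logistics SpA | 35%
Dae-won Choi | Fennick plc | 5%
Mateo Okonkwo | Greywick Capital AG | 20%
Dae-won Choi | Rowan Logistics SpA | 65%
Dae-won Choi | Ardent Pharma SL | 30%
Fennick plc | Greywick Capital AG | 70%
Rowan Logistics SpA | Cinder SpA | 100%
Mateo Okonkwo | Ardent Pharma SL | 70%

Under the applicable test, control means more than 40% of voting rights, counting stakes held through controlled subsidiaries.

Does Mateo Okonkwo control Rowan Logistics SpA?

No

Mateo holds 70% of Ardent, so Mateo controls Ardent.
Ardent holds 69% of Fennick, so Mateo controls Fennick.
Fennick and Mateo together hold 70% + 20% = 90% of Greywick, so Mateo controls Greywick.
In Rowan, Mateo's side holds only 35%, not > 40%.
So Mateo does not control Rowan.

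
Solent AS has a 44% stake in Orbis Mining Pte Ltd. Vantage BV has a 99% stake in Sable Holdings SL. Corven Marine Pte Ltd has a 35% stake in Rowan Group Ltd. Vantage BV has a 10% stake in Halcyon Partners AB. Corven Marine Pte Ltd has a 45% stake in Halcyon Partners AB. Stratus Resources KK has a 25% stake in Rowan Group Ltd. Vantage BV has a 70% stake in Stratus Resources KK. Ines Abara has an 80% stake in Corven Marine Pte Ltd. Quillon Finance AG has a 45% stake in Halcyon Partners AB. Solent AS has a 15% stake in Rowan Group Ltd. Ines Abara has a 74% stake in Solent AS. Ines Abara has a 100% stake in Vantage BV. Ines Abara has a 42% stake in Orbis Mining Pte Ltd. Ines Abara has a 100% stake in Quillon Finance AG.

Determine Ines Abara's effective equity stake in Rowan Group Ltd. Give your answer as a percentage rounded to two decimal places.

56.60%

Ines reaches Rowan along 3 paths.
Via Solent: 74% × 15% = 11.1%.
Via Vantage → Stratus: 100% × 70% × 25% = 17.5%.
Via Corven: 80% × 35% = 28%.
Total: 11.1% + 17.5% + 28% = 56.6%.
Rounded: 56.60%.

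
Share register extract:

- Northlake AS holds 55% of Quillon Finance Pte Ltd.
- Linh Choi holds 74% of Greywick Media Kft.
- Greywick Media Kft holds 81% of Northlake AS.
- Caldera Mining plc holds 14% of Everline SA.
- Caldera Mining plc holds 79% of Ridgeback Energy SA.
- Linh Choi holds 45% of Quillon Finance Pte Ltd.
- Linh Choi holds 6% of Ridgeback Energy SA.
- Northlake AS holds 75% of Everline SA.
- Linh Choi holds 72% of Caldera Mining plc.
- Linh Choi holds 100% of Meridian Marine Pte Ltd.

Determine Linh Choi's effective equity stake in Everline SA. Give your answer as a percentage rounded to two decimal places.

55.04%

Linh reaches Everline along 2 paths.
Via Caldera: 72% × 14% = 10.08%.
Via Greywick → Northlake: 74% × 81% × 75% = 44.955%.
Total: 10.08% + 44.955% = 55.035%.
Rounded: 55.04%.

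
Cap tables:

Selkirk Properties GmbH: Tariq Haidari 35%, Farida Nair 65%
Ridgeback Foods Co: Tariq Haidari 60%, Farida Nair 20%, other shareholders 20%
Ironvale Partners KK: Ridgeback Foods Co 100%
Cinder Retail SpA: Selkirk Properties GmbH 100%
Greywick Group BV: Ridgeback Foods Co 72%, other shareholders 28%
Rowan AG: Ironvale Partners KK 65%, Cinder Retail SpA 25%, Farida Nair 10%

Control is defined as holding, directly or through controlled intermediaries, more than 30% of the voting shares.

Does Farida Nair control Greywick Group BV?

No

Farida holds 65% of Selkirk, so Farida controls Selkirk.
Selkirk holds 100% of Cinder, so Farida controls Cinder.
Cinder and Farida together hold 25% + 10% = 35% of Rowan, so Farida controls Rowan.
Neither Farida nor any entity Farida controls holds any voting interest in Greywick.
So Farida does not control Greywick.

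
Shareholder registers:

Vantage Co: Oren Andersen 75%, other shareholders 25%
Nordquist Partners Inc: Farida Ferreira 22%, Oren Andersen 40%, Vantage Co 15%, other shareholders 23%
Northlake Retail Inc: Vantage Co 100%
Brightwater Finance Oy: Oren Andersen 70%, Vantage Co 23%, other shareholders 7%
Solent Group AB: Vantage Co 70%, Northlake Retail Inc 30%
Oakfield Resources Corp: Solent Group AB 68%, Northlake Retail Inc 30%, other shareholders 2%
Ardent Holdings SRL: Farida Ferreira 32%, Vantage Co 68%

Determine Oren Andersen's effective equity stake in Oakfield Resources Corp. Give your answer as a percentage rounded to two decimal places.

Oren reaches Oakfield along 3 paths.
Via Vantage → Solent: 75% × 70% × 68% = 35.7%.
Via Vantage → Northlake → Solent: 75% × 100% × 30% × 68% = 15.3%.
Via Vantage → Northlake: 75% × 100% × 30% = 22.5%.
Total: 35.7% + 15.3% + 22.5% = 73.5%.
Rounded: 73.50%.

73.50%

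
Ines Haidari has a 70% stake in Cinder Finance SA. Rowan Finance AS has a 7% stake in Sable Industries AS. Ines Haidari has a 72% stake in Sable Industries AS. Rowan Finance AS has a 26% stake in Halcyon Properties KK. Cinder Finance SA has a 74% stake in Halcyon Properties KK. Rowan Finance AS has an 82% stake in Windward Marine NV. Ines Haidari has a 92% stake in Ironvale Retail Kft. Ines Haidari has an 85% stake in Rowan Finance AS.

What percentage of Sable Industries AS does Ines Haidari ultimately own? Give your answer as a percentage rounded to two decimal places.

77.95%

Ines reaches Sable along 2 paths.
Direct stake: 72% = 72%.
Via Rowan: 85% × 7% = 5.95%.
Total: 72% + 5.95% = 77.95%.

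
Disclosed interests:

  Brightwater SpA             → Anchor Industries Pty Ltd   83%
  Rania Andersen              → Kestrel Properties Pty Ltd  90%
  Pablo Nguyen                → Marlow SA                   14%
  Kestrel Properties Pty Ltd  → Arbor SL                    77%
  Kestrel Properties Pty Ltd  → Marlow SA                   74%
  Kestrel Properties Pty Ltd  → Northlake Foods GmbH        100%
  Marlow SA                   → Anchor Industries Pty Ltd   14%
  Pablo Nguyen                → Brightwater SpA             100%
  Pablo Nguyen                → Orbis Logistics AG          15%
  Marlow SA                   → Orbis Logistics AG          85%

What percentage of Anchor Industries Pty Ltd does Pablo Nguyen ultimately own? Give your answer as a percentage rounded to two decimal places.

Pablo reaches Anchor along 2 paths.
Via Marlow: 14% × 14% = 1.96%.
Via Brightwater: 100% × 83% = 83%.
Total: 1.96% + 83% = 84.96%.

84.96%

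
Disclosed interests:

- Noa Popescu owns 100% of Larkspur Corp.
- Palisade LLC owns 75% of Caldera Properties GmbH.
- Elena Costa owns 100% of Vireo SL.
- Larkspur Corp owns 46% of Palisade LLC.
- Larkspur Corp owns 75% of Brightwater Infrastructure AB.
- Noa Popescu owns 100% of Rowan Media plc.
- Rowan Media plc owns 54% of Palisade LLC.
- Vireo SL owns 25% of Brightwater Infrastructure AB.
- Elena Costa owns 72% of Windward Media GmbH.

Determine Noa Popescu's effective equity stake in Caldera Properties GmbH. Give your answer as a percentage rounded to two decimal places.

75.00%

Noa reaches Caldera along 2 paths.
Via Rowan → Palisade: 100% × 54% × 75% = 40.5%.
Via Larkspur → Palisade: 100% × 46% × 75% = 34.5%.
Total: 40.5% + 34.5% = 75%.
Rounded: 75.00%.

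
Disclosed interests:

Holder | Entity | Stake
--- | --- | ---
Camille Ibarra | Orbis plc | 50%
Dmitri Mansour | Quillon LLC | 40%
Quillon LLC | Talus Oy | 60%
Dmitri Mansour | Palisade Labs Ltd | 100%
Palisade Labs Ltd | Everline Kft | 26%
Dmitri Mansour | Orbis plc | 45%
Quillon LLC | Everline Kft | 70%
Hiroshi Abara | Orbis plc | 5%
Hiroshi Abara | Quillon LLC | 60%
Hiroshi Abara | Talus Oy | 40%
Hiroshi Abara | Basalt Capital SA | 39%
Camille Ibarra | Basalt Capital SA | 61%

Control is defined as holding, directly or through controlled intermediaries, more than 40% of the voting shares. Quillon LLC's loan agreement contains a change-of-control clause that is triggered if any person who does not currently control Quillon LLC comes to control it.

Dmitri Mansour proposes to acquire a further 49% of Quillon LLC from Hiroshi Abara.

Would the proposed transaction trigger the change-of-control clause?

Yes

The purchase adds only to Dmitri's holdings (Hiroshi's stake shrinks), so Dmitri is the only person who could newly come to control Quillon.
Dmitri holds 45% of Orbis, so Dmitri controls Orbis.
Dmitri holds 100% of Palisade, so Dmitri controls Palisade.
In Quillon, Dmitri's side holds only 40%, not > 40%.
So before the transaction, Dmitri does not control Quillon.
After the purchase, Dmitri's direct stake in Quillon rises to 40% + 49% = 89%, and Hiroshi's stake falls to 11%.
Dmitri holds 89% of Quillon, so Dmitri controls Quillon.
Dmitri did not control Quillon before and does after, so the clause is triggered.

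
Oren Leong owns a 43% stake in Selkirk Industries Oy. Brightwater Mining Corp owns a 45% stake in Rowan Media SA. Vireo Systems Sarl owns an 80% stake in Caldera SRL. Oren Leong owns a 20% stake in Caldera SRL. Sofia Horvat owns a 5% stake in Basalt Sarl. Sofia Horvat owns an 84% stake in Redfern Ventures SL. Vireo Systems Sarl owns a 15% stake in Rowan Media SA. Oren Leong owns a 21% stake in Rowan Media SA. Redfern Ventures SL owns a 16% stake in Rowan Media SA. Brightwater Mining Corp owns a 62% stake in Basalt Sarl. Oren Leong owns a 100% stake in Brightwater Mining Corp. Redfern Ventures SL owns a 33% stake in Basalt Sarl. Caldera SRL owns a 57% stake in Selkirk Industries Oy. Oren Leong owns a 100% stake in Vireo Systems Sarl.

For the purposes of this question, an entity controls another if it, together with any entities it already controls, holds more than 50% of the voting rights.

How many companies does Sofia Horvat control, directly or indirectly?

Sofia holds 84% of Redfern, so Sofia controls Redfern.
No other company's threshold is met.
Sofia controls 1 company.

1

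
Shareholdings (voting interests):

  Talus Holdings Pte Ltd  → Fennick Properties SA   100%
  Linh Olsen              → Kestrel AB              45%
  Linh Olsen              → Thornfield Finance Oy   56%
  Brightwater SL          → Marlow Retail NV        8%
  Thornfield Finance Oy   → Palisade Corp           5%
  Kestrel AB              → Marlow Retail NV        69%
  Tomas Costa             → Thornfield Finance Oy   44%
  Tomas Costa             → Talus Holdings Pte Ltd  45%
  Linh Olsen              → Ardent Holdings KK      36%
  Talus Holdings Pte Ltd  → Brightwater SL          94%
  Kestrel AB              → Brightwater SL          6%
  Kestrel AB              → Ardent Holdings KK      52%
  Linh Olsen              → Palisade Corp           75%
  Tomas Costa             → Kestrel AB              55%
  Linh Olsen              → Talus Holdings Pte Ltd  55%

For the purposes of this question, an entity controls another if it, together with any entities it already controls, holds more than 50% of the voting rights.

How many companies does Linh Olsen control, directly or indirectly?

Linh holds 56% of Thornfield, so Linh controls Thornfield.
Linh holds 55% of Talus, so Linh controls Talus.
Talus holds 94% of Brightwater, so Linh controls Brightwater.
Talus holds 100% of Fennick, so Linh controls Fennick.
Linh and Thornfield together hold 75% + 5% = 80% of Palisade, so Linh controls Palisade.
No other company's threshold is met.
Linh controls 5 companies.

5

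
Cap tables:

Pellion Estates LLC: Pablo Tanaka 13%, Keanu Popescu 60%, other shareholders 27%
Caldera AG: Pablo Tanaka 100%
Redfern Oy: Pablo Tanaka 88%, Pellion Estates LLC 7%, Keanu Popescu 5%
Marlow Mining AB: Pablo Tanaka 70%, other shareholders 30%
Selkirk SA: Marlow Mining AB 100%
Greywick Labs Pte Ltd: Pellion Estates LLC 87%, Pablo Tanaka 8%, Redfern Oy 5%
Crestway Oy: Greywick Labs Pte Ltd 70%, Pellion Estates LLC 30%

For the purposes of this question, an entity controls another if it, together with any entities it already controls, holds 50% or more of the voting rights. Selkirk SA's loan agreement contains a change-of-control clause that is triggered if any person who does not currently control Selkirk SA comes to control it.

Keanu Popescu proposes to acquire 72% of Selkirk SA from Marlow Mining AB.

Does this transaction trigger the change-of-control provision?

Yes

The purchase adds only to Keanu's holdings (Marlow's stake shrinks), so Keanu is the only person who could newly come to control Selkirk.
Keanu holds 60% of Pellion, so Keanu controls Pellion.
Pellion holds 87% of Greywick, so Keanu controls Greywick.
Greywick and Pellion together hold 70% + 30% = 100% of Crestway, so Keanu controls Crestway.
Neither Keanu nor any entity Keanu controls holds any voting interest in Selkirk.
So before the transaction, Keanu does not control Selkirk.
After the purchase, Keanu holds 72% of Selkirk directly, and Marlow's stake falls to 28%.
Keanu holds 72% of Selkirk, so Keanu controls Selkirk.
Keanu did not control Selkirk before and does after, so the clause is triggered.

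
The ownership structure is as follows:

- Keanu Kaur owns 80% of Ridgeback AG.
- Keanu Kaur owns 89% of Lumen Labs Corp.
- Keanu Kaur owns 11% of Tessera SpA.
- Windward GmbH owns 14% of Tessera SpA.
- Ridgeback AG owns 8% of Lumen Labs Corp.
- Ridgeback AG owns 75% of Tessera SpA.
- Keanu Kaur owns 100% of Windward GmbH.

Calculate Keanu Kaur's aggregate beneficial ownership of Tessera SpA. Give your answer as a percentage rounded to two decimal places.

Keanu reaches Tessera along 3 paths.
Via Ridgeback: 80% × 75% = 60%.
Via Windward: 100% × 14% = 14%.
Direct stake: 11% = 11%.
Total: 60% + 14% + 11% = 85%.
Rounded: 85.00%.

85.00%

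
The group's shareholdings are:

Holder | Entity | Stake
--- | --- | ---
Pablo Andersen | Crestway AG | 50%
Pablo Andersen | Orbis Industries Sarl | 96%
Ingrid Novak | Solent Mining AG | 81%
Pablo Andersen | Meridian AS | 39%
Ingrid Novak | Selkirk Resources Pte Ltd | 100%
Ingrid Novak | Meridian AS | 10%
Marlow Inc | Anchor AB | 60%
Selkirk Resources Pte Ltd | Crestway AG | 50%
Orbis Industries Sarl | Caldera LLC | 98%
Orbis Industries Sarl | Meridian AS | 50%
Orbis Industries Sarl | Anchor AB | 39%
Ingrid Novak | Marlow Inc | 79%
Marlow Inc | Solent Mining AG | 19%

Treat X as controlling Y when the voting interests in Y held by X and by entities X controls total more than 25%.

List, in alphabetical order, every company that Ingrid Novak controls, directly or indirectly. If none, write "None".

Ingrid holds 100% of Selkirk, so Ingrid controls Selkirk.
Ingrid holds 79% of Marlow, so Ingrid controls Marlow.
Ingrid and Marlow together hold 81% + 19% = 100% of Solent, so Ingrid controls Solent.
Marlow holds 60% of Anchor, so Ingrid controls Anchor.
Selkirk holds 50% of Crestway, so Ingrid controls Crestway.
No other company's threshold is met.

Anchor AB, Crestway AG, Marlow Inc, Selkirk Resources Pte Ltd, Solent Mining AG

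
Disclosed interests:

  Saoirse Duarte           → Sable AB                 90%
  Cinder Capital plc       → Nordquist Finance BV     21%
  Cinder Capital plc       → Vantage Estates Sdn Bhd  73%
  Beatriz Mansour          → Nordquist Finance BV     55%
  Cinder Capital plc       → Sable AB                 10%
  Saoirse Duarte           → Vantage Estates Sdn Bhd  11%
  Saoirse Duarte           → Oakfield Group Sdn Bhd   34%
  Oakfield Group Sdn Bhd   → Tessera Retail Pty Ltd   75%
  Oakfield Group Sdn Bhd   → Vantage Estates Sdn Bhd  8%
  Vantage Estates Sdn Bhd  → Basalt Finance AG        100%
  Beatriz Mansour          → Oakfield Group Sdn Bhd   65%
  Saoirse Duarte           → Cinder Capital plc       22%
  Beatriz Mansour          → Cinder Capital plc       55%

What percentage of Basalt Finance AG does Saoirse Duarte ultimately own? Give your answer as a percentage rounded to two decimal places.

29.78%

Saoirse reaches Basalt along 3 paths.
Via Cinder → Vantage: 22% × 73% × 100% = 16.06%.
Via Oakfield → Vantage: 34% × 8% × 100% = 2.72%.
Via Vantage: 11% × 100% = 11%.
Total: 16.06% + 2.72% + 11% = 29.78%.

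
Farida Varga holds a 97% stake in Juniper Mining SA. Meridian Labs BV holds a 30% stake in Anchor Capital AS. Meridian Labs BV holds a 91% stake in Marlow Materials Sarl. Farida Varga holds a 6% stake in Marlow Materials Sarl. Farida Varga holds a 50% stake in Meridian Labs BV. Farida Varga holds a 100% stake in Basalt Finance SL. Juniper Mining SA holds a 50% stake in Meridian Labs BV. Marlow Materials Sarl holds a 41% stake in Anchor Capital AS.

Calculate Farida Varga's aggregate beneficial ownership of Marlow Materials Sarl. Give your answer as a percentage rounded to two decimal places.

95.64%

Farida reaches Marlow along 3 paths.
Direct stake: 6% = 6%.
Via Meridian: 50% × 91% = 45.5%.
Via Juniper → Meridian: 97% × 50% × 91% = 44.135%.
Total: 6% + 45.5% + 44.135% = 95.635%.
Rounded: 95.64%.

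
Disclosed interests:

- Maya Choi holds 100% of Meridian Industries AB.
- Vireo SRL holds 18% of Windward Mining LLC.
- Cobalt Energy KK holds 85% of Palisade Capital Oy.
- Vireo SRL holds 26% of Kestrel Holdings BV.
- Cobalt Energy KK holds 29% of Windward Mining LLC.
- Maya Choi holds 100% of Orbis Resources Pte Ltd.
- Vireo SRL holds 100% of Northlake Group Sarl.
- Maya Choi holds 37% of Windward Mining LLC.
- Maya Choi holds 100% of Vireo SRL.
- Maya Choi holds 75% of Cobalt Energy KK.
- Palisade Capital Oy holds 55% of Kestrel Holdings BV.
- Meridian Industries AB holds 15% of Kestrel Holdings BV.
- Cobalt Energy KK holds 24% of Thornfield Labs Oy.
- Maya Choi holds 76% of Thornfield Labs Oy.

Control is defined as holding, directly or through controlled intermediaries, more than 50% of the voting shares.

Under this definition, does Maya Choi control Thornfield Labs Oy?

Maya holds 75% of Cobalt, so Maya controls Cobalt.
Cobalt and Maya together hold 24% + 76% = 100% of Thornfield, so Maya controls Thornfield.

Yes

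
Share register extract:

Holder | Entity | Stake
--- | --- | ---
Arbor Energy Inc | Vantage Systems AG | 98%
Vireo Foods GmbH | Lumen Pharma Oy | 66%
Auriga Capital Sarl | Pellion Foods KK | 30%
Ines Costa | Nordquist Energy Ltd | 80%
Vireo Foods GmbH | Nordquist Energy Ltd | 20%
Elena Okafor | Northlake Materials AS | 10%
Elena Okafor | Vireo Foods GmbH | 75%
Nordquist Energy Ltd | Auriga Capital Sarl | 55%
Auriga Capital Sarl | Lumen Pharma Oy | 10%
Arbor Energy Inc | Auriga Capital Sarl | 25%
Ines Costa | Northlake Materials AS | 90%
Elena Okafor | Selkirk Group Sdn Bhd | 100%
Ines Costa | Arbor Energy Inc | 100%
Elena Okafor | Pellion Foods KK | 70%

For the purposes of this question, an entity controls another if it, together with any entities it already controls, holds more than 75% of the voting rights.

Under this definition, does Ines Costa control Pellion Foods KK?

No

Ines holds 80% of Nordquist, so Ines controls Nordquist.
Ines holds 100% of Arbor, so Ines controls Arbor.
Nordquist and Arbor together hold 55% + 25% = 80% of Auriga, so Ines controls Auriga.
Ines holds 90% of Northlake, so Ines controls Northlake.
Arbor holds 98% of Vantage, so Ines controls Vantage.
In Pellion, Ines's side holds only 30%, not > 75%.
So Ines does not control Pellion.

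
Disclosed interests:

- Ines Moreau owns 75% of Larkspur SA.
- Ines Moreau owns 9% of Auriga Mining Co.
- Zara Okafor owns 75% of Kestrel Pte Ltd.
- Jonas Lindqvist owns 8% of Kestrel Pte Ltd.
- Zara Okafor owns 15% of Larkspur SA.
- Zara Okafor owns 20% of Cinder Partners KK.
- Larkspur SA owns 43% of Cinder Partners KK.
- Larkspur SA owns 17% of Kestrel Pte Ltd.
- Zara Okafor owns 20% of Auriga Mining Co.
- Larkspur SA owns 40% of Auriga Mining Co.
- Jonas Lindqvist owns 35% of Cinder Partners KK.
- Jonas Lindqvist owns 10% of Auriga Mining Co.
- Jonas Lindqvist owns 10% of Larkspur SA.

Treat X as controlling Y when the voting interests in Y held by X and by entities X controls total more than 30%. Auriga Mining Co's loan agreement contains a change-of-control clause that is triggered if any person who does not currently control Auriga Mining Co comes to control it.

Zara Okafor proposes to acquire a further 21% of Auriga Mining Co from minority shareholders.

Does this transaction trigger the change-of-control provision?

Yes

The purchase changes only Zara's holdings, so Zara is the only person who could newly come to control Auriga.
Zara holds 75% of Kestrel, so Zara controls Kestrel.
In Auriga, Zara's side holds only 20%, not > 30%.
So before the transaction, Zara does not control Auriga.
After the purchase, Zara's direct stake in Auriga rises to 20% + 21% = 41%.
Zara holds 41% of Auriga, so Zara controls Auriga.
Zara did not control Auriga before and does after, so the clause is triggered.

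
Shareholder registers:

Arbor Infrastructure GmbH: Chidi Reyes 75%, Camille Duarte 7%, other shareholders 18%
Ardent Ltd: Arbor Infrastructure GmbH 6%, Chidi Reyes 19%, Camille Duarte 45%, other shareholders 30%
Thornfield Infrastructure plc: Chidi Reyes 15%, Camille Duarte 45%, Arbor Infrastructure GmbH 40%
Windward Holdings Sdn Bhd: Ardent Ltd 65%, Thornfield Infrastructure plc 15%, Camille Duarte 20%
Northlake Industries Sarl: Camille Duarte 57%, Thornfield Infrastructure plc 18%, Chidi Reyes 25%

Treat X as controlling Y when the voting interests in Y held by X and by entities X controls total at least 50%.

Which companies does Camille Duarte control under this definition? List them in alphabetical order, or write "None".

Northlake Industries Sarl

Camille holds 57% of Northlake, so Camille controls Northlake.
No other company's threshold is met.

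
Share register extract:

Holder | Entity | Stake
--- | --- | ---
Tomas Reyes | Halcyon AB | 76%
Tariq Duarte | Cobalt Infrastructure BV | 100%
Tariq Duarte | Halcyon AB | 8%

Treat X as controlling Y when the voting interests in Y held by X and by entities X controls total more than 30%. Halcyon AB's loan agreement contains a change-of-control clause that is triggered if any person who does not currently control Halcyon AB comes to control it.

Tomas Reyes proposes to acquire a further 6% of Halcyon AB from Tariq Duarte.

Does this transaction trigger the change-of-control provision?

No

The purchase adds only to Tomas's holdings (Tariq's stake shrinks), so Tomas is the only person who could newly come to control Halcyon.
Tomas holds 76% of Halcyon, so Tomas controls Halcyon.
So Tomas already controls Halcyon before the transaction.
After the purchase, Tomas's direct stake in Halcyon rises to 76% + 6% = 82%, and Tariq's stake falls to 2%.
Tomas controlled Halcyon already, so this is not a new person acquiring control; every other person's position is unchanged or reduced.
No new person acquires control, so the clause is not triggered.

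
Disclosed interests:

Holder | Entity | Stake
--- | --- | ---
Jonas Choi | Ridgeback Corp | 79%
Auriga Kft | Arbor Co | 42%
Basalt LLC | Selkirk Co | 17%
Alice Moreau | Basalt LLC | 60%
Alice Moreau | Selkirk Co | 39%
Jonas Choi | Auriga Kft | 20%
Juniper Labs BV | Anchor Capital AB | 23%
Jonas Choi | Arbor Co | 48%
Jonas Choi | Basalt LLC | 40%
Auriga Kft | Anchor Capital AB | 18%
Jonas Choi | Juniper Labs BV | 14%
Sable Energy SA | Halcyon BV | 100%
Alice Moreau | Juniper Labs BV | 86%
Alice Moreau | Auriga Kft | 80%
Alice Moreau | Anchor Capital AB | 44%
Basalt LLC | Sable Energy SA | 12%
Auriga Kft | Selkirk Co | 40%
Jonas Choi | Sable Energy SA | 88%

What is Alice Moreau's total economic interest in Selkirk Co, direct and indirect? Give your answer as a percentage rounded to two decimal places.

81.20%

Alice reaches Selkirk along 3 paths.
Via Basalt: 60% × 17% = 10.2%.
Direct stake: 39% = 39%.
Via Auriga: 80% × 40% = 32%.
Total: 10.2% + 39% + 32% = 81.2%.
Rounded: 81.20%.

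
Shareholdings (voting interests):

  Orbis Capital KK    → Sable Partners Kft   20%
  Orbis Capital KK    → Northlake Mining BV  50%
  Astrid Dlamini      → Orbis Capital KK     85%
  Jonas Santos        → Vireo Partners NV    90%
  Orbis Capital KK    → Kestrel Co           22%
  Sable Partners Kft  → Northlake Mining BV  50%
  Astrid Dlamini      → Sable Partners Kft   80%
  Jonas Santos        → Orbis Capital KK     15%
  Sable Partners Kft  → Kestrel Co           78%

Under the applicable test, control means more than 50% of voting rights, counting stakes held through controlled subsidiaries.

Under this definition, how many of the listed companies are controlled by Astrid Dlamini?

Astrid holds 85% of Orbis, so Astrid controls Orbis.
Astrid and Orbis together hold 80% + 20% = 100% of Sable, so Astrid controls Sable.
Orbis and Sable together hold 22% + 78% = 100% of Kestrel, so Astrid controls Kestrel.
Sable and Orbis together hold 50% + 50% = 100% of Northlake, so Astrid controls Northlake.
No other company's threshold is met.
Astrid controls 4 companies.

4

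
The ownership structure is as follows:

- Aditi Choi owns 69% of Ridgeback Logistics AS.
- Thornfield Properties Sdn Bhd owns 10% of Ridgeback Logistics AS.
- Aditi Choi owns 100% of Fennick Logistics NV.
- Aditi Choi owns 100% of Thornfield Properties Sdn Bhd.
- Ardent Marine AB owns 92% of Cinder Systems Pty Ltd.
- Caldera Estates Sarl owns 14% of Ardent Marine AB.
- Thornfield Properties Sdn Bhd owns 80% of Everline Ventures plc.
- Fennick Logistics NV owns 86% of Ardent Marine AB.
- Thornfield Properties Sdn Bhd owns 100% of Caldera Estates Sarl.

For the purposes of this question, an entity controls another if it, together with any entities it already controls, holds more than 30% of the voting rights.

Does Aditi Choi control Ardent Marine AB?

Aditi holds 100% of Fennick, so Aditi controls Fennick.
Aditi holds 100% of Thornfield, so Aditi controls Thornfield.
Thornfield holds 100% of Caldera, so Aditi controls Caldera.
Caldera and Fennick together hold 14% + 86% = 100% of Ardent, so Aditi controls Ardent.

Yes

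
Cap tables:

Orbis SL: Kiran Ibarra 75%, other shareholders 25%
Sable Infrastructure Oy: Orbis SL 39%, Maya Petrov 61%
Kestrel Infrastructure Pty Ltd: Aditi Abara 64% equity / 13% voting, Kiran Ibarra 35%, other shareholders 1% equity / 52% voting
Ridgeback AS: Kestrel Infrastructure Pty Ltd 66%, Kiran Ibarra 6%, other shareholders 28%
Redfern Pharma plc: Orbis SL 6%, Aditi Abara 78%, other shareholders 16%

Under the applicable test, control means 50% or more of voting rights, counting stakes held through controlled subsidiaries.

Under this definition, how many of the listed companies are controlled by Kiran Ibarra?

Kiran holds 75% of Orbis, so Kiran controls Orbis.
No other company's threshold is met.
Kiran controls 1 company.

1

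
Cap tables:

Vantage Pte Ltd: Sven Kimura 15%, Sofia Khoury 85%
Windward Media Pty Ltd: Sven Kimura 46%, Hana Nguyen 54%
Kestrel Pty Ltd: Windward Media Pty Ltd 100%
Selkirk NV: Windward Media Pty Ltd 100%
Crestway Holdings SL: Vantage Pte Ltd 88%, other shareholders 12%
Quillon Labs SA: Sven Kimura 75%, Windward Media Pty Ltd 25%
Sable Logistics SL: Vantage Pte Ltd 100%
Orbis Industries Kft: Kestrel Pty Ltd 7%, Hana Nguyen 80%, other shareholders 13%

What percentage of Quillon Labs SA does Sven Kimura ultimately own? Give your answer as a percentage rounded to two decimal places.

86.50%

Sven reaches Quillon along 2 paths.
Direct stake: 75% = 75%.
Via Windward: 46% × 25% = 11.5%.
Total: 75% + 11.5% = 86.5%.
Rounded: 86.50%.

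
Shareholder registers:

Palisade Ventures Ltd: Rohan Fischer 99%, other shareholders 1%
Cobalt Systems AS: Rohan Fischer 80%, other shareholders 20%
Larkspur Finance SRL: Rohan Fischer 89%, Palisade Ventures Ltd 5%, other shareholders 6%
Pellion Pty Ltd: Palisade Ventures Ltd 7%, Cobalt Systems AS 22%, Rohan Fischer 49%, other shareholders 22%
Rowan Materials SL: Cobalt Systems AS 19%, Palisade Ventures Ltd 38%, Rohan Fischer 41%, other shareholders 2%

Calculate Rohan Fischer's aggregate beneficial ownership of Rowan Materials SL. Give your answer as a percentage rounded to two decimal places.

Rohan reaches Rowan along 3 paths.
Via Cobalt: 80% × 19% = 15.2%.
Via Palisade: 99% × 38% = 37.62%.
Direct stake: 41% = 41%.
Total: 15.2% + 37.62% + 41% = 93.82%.

93.82%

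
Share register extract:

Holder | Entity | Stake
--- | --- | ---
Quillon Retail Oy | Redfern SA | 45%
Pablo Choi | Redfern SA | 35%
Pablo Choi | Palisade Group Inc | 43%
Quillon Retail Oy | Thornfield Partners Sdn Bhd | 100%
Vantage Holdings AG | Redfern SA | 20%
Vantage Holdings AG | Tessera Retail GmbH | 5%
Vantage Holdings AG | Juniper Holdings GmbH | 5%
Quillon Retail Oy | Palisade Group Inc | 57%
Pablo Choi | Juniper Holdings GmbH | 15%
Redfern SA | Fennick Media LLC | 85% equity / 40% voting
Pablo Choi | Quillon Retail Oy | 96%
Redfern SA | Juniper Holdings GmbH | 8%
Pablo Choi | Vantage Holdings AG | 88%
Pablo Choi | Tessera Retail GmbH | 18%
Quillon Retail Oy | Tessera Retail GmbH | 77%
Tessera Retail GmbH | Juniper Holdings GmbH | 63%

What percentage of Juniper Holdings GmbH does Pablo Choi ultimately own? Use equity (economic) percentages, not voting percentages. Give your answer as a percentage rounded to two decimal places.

87.75%

Pablo reaches Juniper along 8 paths.
Direct stake: 15% = 15%.
Via Vantage → Tessera: 88% × 5% × 63% = 2.772%.
Via Quillon → Tessera: 96% × 77% × 63% = 46.5696%.
Via Tessera: 18% × 63% = 11.34%.
Via Redfern: 35% × 8% = 2.8%.
Via Quillon → Redfern: 96% × 45% × 8% = 3.456%.
Via Vantage → Redfern: 88% × 20% × 8% = 1.408%.
Via Vantage: 88% × 5% = 4.4%.
Total: 15% + 2.772% + 46.5696% + 11.34% + 2.8% + 3.456% + 1.408% + 4.4% = 87.7456%.
Rounded: 87.75%.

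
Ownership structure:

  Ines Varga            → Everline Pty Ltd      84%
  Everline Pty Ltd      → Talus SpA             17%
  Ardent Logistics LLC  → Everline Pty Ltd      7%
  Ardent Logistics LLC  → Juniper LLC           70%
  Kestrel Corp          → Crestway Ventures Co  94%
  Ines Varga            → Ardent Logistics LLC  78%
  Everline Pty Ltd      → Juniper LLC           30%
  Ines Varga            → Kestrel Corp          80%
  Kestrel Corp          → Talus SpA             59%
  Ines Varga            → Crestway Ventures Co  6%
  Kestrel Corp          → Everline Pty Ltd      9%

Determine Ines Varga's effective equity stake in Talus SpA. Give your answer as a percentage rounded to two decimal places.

Ines reaches Talus along 4 paths.
Via Kestrel: 80% × 59% = 47.2%.
Via Kestrel → Everline: 80% × 9% × 17% = 1.224%.
Via Ardent → Everline: 78% × 7% × 17% = 0.9282%.
Via Everline: 84% × 17% = 14.28%.
Total: 47.2% + 1.224% + 0.9282% + 14.28% = 63.6322%.
Rounded: 63.63%.

63.63%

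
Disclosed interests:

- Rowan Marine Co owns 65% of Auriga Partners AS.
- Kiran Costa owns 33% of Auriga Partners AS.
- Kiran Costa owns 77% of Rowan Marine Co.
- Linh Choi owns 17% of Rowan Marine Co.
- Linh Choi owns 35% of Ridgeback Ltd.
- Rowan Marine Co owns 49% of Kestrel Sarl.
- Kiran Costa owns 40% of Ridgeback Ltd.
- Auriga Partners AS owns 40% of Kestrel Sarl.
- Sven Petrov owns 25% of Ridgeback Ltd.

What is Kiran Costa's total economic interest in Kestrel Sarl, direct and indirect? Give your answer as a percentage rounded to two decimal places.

Kiran reaches Kestrel along 3 paths.
Via Auriga: 33% × 40% = 13.2%.
Via Rowan → Auriga: 77% × 65% × 40% = 20.02%.
Via Rowan: 77% × 49% = 37.73%.
Total: 13.2% + 20.02% + 37.73% = 70.95%.

70.95%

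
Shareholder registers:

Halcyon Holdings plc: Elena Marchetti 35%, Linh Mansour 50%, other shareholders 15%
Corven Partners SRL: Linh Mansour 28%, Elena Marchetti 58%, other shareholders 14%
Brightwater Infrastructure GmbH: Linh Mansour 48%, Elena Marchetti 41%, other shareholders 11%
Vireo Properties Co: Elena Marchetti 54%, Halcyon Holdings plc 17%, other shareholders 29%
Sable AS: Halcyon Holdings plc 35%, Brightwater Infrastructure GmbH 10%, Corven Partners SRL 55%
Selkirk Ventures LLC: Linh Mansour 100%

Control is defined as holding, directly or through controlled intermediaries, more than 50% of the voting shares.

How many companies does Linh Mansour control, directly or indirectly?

1

Linh holds 100% of Selkirk, so Linh controls Selkirk.
No other company's threshold is met.
Linh controls 1 company.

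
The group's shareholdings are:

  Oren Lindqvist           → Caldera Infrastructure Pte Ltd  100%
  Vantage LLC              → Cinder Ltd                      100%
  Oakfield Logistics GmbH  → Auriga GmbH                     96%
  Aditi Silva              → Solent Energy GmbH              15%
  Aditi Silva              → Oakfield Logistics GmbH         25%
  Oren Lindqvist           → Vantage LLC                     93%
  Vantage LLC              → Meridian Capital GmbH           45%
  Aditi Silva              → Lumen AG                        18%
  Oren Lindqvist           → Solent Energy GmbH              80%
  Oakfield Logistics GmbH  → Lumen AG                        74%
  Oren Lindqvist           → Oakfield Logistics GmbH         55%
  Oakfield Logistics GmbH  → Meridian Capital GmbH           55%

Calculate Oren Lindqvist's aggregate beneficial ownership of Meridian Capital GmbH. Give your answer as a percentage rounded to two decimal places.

Oren reaches Meridian along 2 paths.
Via Vantage: 93% × 45% = 41.85%.
Via Oakfield: 55% × 55% = 30.25%.
Total: 41.85% + 30.25% = 72.1%.
Rounded: 72.10%.

72.10%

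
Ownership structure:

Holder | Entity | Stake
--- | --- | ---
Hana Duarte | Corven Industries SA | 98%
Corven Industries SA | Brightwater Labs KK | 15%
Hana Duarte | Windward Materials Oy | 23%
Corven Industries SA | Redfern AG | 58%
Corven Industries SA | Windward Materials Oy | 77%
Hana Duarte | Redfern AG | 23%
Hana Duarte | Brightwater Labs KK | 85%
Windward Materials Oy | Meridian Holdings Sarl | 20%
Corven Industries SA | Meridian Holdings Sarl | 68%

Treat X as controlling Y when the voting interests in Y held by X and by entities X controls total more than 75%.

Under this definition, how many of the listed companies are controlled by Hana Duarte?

Hana holds 98% of Corven, so Hana controls Corven.
Hana and Corven together hold 23% + 77% = 100% of Windward, so Hana controls Windward.
Hana and Corven together hold 23% + 58% = 81% of Redfern, so Hana controls Redfern.
Corven and Hana together hold 15% + 85% = 100% of Brightwater, so Hana controls Brightwater.
Windward and Corven together hold 20% + 68% = 88% of Meridian, so Hana controls Meridian.
Hana controls 5 companies.

5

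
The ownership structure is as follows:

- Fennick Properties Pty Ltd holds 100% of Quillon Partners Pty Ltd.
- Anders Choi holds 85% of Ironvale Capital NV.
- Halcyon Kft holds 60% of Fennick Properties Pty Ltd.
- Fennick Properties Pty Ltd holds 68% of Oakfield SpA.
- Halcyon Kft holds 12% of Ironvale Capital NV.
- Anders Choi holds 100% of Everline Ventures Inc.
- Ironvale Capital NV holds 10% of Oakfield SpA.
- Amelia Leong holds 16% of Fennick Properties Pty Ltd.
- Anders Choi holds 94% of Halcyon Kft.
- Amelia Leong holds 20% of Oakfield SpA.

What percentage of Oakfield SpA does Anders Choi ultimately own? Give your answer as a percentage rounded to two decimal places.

Anders reaches Oakfield along 3 paths.
Via Halcyon → Ironvale: 94% × 12% × 10% = 1.128%.
Via Ironvale: 85% × 10% = 8.5%.
Via Halcyon → Fennick: 94% × 60% × 68% = 38.352%.
Total: 1.128% + 8.5% + 38.352% = 47.98%.

47.98%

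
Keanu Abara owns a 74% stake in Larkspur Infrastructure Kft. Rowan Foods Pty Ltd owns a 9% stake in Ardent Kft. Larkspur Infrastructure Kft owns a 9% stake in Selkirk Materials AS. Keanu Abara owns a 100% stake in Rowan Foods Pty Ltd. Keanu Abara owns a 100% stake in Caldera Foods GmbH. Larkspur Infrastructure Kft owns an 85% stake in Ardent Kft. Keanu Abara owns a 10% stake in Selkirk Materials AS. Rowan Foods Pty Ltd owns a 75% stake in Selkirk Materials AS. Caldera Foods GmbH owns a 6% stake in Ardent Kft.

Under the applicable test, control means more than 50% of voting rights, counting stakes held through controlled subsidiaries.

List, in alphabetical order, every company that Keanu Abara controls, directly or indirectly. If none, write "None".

Ardent Kft, Caldera Foods GmbH, Larkspur Infrastructure Kft, Rowan Foods Pty Ltd, Selkirk Materials AS

Keanu holds 100% of Rowan, so Keanu controls Rowan.
Keanu holds 100% of Caldera, so Keanu controls Caldera.
Keanu holds 74% of Larkspur, so Keanu controls Larkspur.
Rowan and Keanu and Larkspur together hold 75% + 10% + 9% = 94% of Selkirk, so Keanu controls Selkirk.
Rowan and Caldera and Larkspur together hold 9% + 6% + 85% = 100% of Ardent, so Keanu controls Ardent.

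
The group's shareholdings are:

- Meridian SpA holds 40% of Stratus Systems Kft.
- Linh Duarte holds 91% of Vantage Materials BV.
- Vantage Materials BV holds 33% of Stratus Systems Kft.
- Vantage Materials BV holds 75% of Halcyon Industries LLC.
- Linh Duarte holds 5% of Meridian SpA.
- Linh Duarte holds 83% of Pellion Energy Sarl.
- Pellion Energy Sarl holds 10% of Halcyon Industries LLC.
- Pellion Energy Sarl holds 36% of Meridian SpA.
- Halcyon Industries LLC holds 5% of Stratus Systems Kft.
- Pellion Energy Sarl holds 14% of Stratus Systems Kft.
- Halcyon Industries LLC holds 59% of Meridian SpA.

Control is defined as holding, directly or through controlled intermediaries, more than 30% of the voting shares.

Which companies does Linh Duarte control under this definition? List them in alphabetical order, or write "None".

Linh holds 83% of Pellion, so Linh controls Pellion.
Linh holds 91% of Vantage, so Linh controls Vantage.
Vantage and Pellion together hold 75% + 10% = 85% of Halcyon, so Linh controls Halcyon.
Halcyon and Linh and Pellion together hold 59% + 5% + 36% = 100% of Meridian, so Linh controls Meridian.
Pellion and Vantage and Meridian and Halcyon together hold 14% + 33% + 40% + 5% = 92% of Stratus, so Linh controls Stratus.

Halcyon Industries LLC, Meridian SpA, Pellion Energy Sarl, Stratus Systems Kft, Vantage Materials BV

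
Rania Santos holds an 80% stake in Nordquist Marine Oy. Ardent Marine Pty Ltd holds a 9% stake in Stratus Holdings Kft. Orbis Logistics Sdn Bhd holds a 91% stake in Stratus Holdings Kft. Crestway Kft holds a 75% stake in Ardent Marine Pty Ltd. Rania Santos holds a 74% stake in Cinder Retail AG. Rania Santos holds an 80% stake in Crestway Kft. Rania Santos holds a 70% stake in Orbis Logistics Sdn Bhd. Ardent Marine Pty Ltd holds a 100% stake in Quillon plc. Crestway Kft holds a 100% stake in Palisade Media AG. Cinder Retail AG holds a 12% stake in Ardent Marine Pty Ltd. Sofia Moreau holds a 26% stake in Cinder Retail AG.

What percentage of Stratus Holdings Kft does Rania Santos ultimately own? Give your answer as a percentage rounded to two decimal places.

69.90%

Rania reaches Stratus along 3 paths.
Via Orbis: 70% × 91% = 63.7%.
Via Cinder → Ardent: 74% × 12% × 9% = 0.7992%.
Via Crestway → Ardent: 80% × 75% × 9% = 5.4%.
Total: 63.7% + 0.7992% + 5.4% = 69.8992%.
Rounded: 69.90%.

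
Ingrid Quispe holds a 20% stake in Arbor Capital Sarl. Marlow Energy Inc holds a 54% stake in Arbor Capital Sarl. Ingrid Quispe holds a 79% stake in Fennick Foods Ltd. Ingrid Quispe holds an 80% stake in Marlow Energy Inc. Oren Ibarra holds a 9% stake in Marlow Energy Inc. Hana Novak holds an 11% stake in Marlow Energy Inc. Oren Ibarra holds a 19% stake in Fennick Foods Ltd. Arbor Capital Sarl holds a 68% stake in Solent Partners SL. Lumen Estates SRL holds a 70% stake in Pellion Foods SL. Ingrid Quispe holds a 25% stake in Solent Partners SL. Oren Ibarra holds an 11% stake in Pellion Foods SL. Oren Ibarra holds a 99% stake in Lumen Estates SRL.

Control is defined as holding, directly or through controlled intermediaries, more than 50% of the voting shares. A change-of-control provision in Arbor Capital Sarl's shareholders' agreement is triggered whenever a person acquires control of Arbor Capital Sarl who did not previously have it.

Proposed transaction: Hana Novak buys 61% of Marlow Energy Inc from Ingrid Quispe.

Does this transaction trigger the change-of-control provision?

Yes

The purchase adds only to Hana's holdings (Ingrid's stake shrinks), so Hana is the only person who could newly come to control Arbor.
Hana's largest direct stake is 11% in Marlow, which does not meet the threshold, so Hana controls no company.
Neither Hana nor any entity Hana controls holds any voting interest in Arbor.
So before the transaction, Hana does not control Arbor.
After the purchase, Hana's direct stake in Marlow rises to 11% + 61% = 72%, and Ingrid's stake falls to 19%.
Hana holds 72% of Marlow, so Hana controls Marlow.
Marlow holds 54% of Arbor, so Hana controls Arbor.
Hana did not control Arbor before and does after, so the clause is triggered.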